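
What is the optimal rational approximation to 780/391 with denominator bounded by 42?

Expand x = 780/391 as a continued fraction with the Euclidean algorithm:
  780 = 1*391 + 389, so a_0 = 1.
  391 = 1*389 + 2, so a_1 = 1.
  389 = 194*2 + 1, so a_2 = 194.
  2 = 2*1 + 0, so a_3 = 2.
so x = [1; 1, 194, 2].
Convergents (p_i = a_i*p_{i-1} + p_{i-2}, q_i = a_i*q_{i-1} + q_{i-2} with p_{-2}=0, p_{-1}=1, q_{-2}=1, q_{-1}=0), until the denominator exceeds 42:
  i=0: a_0=1, p_0 = 1*1 + 0 = 1, q_0 = 1*0 + 1 = 1.
  i=1: a_1=1, p_1 = 1*1 + 1 = 2, q_1 = 1*1 + 0 = 1.
  i=2: a_2=194, p_2 = 194*2 + 1 = 389, q_2 = 194*1 + 1 = 195.
q_2 = 195 > 42, so the last convergent with denominator <= 42 is p_1/q_1 = 2/1.
The closest fraction with denominator <= 42 is either p_1/q_1 or the intermediate fraction (k*p_1 + p_0)/(k*q_1 + q_0) with the largest k >= 1 whose denominator stays <= 42; these approach x as k grows, and every other convergent or intermediate fraction in range is farther away.
Largest k: floor((42 - q_0)/q_1) = floor((42 - 1)/1) = 41.
That gives (41*2 + 1)/(41*1 + 1) = 83/42.
Compare the errors: |x - 2/1| = |780*1 - 2*391|/(391*1) = 2/391, and |x - 83/42| = |780*42 - 83*391|/(391*42) = 307/16422.
Cross-multiplying, 2*16422 = 32844 < 120037 = 307*391, so 2/391 is smaller: the convergent 2/1 is closer to x than 83/42.

2/1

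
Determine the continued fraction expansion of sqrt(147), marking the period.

Write x_i = (sqrt(147) + m_i)/d_i with (m_0, d_0) = (0, 1). a_0 = floor(sqrt(147)) = 12, since 12^2 = 144 <= 147 < 169 = 13^2.
Iterate m_{i+1} = d_i*a_i - m_i, d_{i+1} = (147 - m_{i+1}^2)/d_i, a_{i+1} = floor((a_0 + m_{i+1})/d_{i+1}):
  m_1 = 1*12 - 0 = 12, d_1 = (147 - 12^2)/1 = 3/1 = 3, a_1 = floor((12 + 12)/3) = 8.
  m_2 = 3*8 - 12 = 12, d_2 = (147 - 12^2)/3 = 3/3 = 1, a_2 = floor((12 + 12)/1) = 24.
  m_3 = 1*24 - 12 = 12, d_3 = (147 - 12^2)/1 = 3/1 = 3: (m_3, d_3) = (m_1, d_1) = (12, 3), so from here the quotients repeat a_1, a_2; the period length is 2.
Hence the expansion of sqrt(147) is a_0 = 12 followed by the repeating block 8, 24 (period 2).

[12; (8, 24)]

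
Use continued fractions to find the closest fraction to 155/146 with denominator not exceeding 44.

Expand x = 155/146 as a continued fraction with the Euclidean algorithm:
  155 = 1*146 + 9, so a_0 = 1.
  146 = 16*9 + 2, so a_1 = 16.
  9 = 4*2 + 1, so a_2 = 4.
  2 = 2*1 + 0, so a_3 = 2.
so x = [1; 16, 4, 2].
Convergents (p_i = a_i*p_{i-1} + p_{i-2}, q_i = a_i*q_{i-1} + q_{i-2} with p_{-2}=0, p_{-1}=1, q_{-2}=1, q_{-1}=0), until the denominator exceeds 44:
  i=0: a_0=1, p_0 = 1*1 + 0 = 1, q_0 = 1*0 + 1 = 1.
  i=1: a_1=16, p_1 = 16*1 + 1 = 17, q_1 = 16*1 + 0 = 16.
  i=2: a_2=4, p_2 = 4*17 + 1 = 69, q_2 = 4*16 + 1 = 65.
q_2 = 65 > 44, so the last convergent with denominator <= 44 is p_1/q_1 = 17/16.
The closest fraction with denominator <= 44 is either p_1/q_1 or the intermediate fraction (k*p_1 + p_0)/(k*q_1 + q_0) with the largest k >= 1 whose denominator stays <= 44; these approach x as k grows, and every other convergent or intermediate fraction in range is farther away.
Largest k: floor((44 - q_0)/q_1) = floor((44 - 1)/16) = 2.
That gives (2*17 + 1)/(2*16 + 1) = 35/33.
Compare the errors: |x - 17/16| = |155*16 - 17*146|/(146*16) = 2/2336, and |x - 35/33| = |155*33 - 35*146|/(146*33) = 5/4818.
Cross-multiplying, 2*4818 = 9636 < 11680 = 5*2336, so 2/2336 is smaller: the convergent 17/16 is closer to x than 35/33.

17/16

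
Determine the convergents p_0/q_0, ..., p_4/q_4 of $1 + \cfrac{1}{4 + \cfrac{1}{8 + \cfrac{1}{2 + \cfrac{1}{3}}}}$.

Using the convergent recurrence p_i = a_i*p_{i-1} + p_{i-2}, q_i = a_i*q_{i-1} + q_{i-2} with p_{-2}=0, p_{-1}=1, q_{-2}=1, q_{-1}=0:
  i=0: a_0=1, p_0 = 1*1 + 0 = 1, q_0 = 1*0 + 1 = 1.
  i=1: a_1=4, p_1 = 4*1 + 1 = 5, q_1 = 4*1 + 0 = 4.
  i=2: a_2=8, p_2 = 8*5 + 1 = 41, q_2 = 8*4 + 1 = 33.
  i=3: a_3=2, p_3 = 2*41 + 5 = 87, q_3 = 2*33 + 4 = 70.
  i=4: a_4=3, p_4 = 3*87 + 41 = 302, q_4 = 3*70 + 33 = 243.

1/1, 5/4, 41/33, 87/70, 302/243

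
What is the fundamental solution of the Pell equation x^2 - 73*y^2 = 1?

(x, y) = (2281249, 267000)

First expand sqrt(73) as a continued fraction. With x_i = (sqrt(73) + m_i)/d_i and (m_0, d_0) = (0, 1): a_0 = floor(sqrt(73)) = 8, since 8^2 = 64 <= 73 < 81 = 9^2.
Iterate m_{i+1} = d_i*a_i - m_i, d_{i+1} = (73 - m_{i+1}^2)/d_i, a_{i+1} = floor((a_0 + m_{i+1})/d_{i+1}):
  m_1 = 1*8 - 0 = 8, d_1 = (73 - 8^2)/1 = 9/1 = 9, a_1 = floor((8 + 8)/9) = 1.
  m_2 = 9*1 - 8 = 1, d_2 = (73 - 1^2)/9 = 72/9 = 8, a_2 = floor((8 + 1)/8) = 1.
  m_3 = 8*1 - 1 = 7, d_3 = (73 - 7^2)/8 = 24/8 = 3, a_3 = floor((8 + 7)/3) = 5.
  m_4 = 3*5 - 7 = 8, d_4 = (73 - 8^2)/3 = 9/3 = 3, a_4 = floor((8 + 8)/3) = 5.
  m_5 = 3*5 - 8 = 7, d_5 = (73 - 7^2)/3 = 24/3 = 8, a_5 = floor((8 + 7)/8) = 1.
  m_6 = 8*1 - 7 = 1, d_6 = (73 - 1^2)/8 = 72/8 = 9, a_6 = floor((8 + 1)/9) = 1.
  m_7 = 9*1 - 1 = 8, d_7 = (73 - 8^2)/9 = 9/9 = 1, a_7 = floor((8 + 8)/1) = 16.
  m_8 = 1*16 - 8 = 8, d_8 = (73 - 8^2)/1 = 9/1 = 9: (m_8, d_8) = (m_1, d_1) = (8, 9), so from here the quotients repeat a_1, ..., a_7; the period length is 7.
So sqrt(73) = [8; (1, 1, 5, 5, 1, 1, 16)] with period length k = 7.
k is odd, so (p_{k-1}, q_{k-1}) only solves x^2 - 73y^2 = -1 and the fundamental solution of x^2 - 73y^2 = 1 is (p_{2k-1}, q_{2k-1}) = (p_13, q_13); compute convergents through index 13, running through the period twice.
Convergents (p_i = a_i*p_{i-1} + p_{i-2}, q_i = a_i*q_{i-1} + q_{i-2} with p_{-2}=0, p_{-1}=1, q_{-2}=1, q_{-1}=0):
  i=0: a_0=8, p_0 = 8*1 + 0 = 8, q_0 = 8*0 + 1 = 1.
  i=1: a_1=1, p_1 = 1*8 + 1 = 9, q_1 = 1*1 + 0 = 1.
  i=2: a_2=1, p_2 = 1*9 + 8 = 17, q_2 = 1*1 + 1 = 2.
  i=3: a_3=5, p_3 = 5*17 + 9 = 94, q_3 = 5*2 + 1 = 11.
  i=4: a_4=5, p_4 = 5*94 + 17 = 487, q_4 = 5*11 + 2 = 57.
  i=5: a_5=1, p_5 = 1*487 + 94 = 581, q_5 = 1*57 + 11 = 68.
  i=6: a_6=1, p_6 = 1*581 + 487 = 1068, q_6 = 1*68 + 57 = 125.
  i=7: a_7=16, p_7 = 16*1068 + 581 = 17669, q_7 = 16*125 + 68 = 2068.
  i=8: a_8=1, p_8 = 1*17669 + 1068 = 18737, q_8 = 1*2068 + 125 = 2193.
  i=9: a_9=1, p_9 = 1*18737 + 17669 = 36406, q_9 = 1*2193 + 2068 = 4261.
  i=10: a_10=5, p_10 = 5*36406 + 18737 = 200767, q_10 = 5*4261 + 2193 = 23498.
  i=11: a_11=5, p_11 = 5*200767 + 36406 = 1040241, q_11 = 5*23498 + 4261 = 121751.
  i=12: a_12=1, p_12 = 1*1040241 + 200767 = 1241008, q_12 = 1*121751 + 23498 = 145249.
  i=13: a_13=1, p_13 = 1*1241008 + 1040241 = 2281249, q_13 = 1*145249 + 121751 = 267000.
Indeed p_6^2 - 73*q_6^2 = 1140624 - 1140625 = -1, not +1.
Check: 2281249^2 - 73*267000^2 = 5204097000001 - 5204097000000 = 1, so (x, y) = (2281249, 267000) solves the equation, and by the theorem it is the least positive solution.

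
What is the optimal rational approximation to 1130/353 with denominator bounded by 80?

Expand x = 1130/353 as a continued fraction with the Euclidean algorithm:
  1130 = 3*353 + 71, so a_0 = 3.
  353 = 4*71 + 69, so a_1 = 4.
  71 = 1*69 + 2, so a_2 = 1.
  69 = 34*2 + 1, so a_3 = 34.
  2 = 2*1 + 0, so a_4 = 2.
so x = [3; 4, 1, 34, 2].
Convergents (p_i = a_i*p_{i-1} + p_{i-2}, q_i = a_i*q_{i-1} + q_{i-2} with p_{-2}=0, p_{-1}=1, q_{-2}=1, q_{-1}=0), until the denominator exceeds 80:
  i=0: a_0=3, p_0 = 3*1 + 0 = 3, q_0 = 3*0 + 1 = 1.
  i=1: a_1=4, p_1 = 4*3 + 1 = 13, q_1 = 4*1 + 0 = 4.
  i=2: a_2=1, p_2 = 1*13 + 3 = 16, q_2 = 1*4 + 1 = 5.
  i=3: a_3=34, p_3 = 34*16 + 13 = 557, q_3 = 34*5 + 4 = 174.
q_3 = 174 > 80, so the last convergent with denominator <= 80 is p_2/q_2 = 16/5.
The closest fraction with denominator <= 80 is either p_2/q_2 or the intermediate fraction (k*p_2 + p_1)/(k*q_2 + q_1) with the largest k >= 1 whose denominator stays <= 80; these approach x as k grows, and every other convergent or intermediate fraction in range is farther away.
Largest k: floor((80 - q_1)/q_2) = floor((80 - 4)/5) = 15.
That gives (15*16 + 13)/(15*5 + 4) = 253/79.
Compare the errors: |x - 16/5| = |1130*5 - 16*353|/(353*5) = 2/1765, and |x - 253/79| = |1130*79 - 253*353|/(353*79) = 39/27887.
Cross-multiplying, 2*27887 = 55774 < 68835 = 39*1765, so 2/1765 is smaller: the convergent 16/5 is closer to x than 253/79.

16/5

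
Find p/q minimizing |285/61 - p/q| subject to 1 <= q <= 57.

257/55

Expand x = 285/61 as a continued fraction with the Euclidean algorithm:
  285 = 4*61 + 41, so a_0 = 4.
  61 = 1*41 + 20, so a_1 = 1.
  41 = 2*20 + 1, so a_2 = 2.
  20 = 20*1 + 0, so a_3 = 20.
so x = [4; 1, 2, 20].
Convergents (p_i = a_i*p_{i-1} + p_{i-2}, q_i = a_i*q_{i-1} + q_{i-2} with p_{-2}=0, p_{-1}=1, q_{-2}=1, q_{-1}=0), until the denominator exceeds 57:
  i=0: a_0=4, p_0 = 4*1 + 0 = 4, q_0 = 4*0 + 1 = 1.
  i=1: a_1=1, p_1 = 1*4 + 1 = 5, q_1 = 1*1 + 0 = 1.
  i=2: a_2=2, p_2 = 2*5 + 4 = 14, q_2 = 2*1 + 1 = 3.
  i=3: a_3=20, p_3 = 20*14 + 5 = 285, q_3 = 20*3 + 1 = 61.
q_3 = 61 > 57, so the last convergent with denominator <= 57 is p_2/q_2 = 14/3.
The closest fraction with denominator <= 57 is either p_2/q_2 or the intermediate fraction (k*p_2 + p_1)/(k*q_2 + q_1) with the largest k >= 1 whose denominator stays <= 57; these approach x as k grows, and every other convergent or intermediate fraction in range is farther away.
Largest k: floor((57 - q_1)/q_2) = floor((57 - 1)/3) = 18.
That gives (18*14 + 5)/(18*3 + 1) = 257/55.
Compare the errors: |x - 14/3| = |285*3 - 14*61|/(61*3) = 1/183, and |x - 257/55| = |285*55 - 257*61|/(61*55) = 2/3355.
Cross-multiplying, 2*183 = 366 < 3355 = 1*3355, so 2/3355 is smaller: the intermediate fraction 257/55 is closer to x than 14/3.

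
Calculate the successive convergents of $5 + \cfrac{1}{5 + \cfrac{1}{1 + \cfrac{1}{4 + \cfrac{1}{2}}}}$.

Using the convergent recurrence p_i = a_i*p_{i-1} + p_{i-2}, q_i = a_i*q_{i-1} + q_{i-2} with p_{-2}=0, p_{-1}=1, q_{-2}=1, q_{-1}=0:
  i=0: a_0=5, p_0 = 5*1 + 0 = 5, q_0 = 5*0 + 1 = 1.
  i=1: a_1=5, p_1 = 5*5 + 1 = 26, q_1 = 5*1 + 0 = 5.
  i=2: a_2=1, p_2 = 1*26 + 5 = 31, q_2 = 1*5 + 1 = 6.
  i=3: a_3=4, p_3 = 4*31 + 26 = 150, q_3 = 4*6 + 5 = 29.
  i=4: a_4=2, p_4 = 2*150 + 31 = 331, q_4 = 2*29 + 6 = 64.

5/1, 26/5, 31/6, 150/29, 331/64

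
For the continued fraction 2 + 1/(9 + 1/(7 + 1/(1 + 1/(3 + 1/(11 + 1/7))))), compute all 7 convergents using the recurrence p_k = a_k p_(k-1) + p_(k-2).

2/1, 19/9, 135/64, 154/73, 597/283, 6721/3186, 47644/22585

Using the convergent recurrence p_i = a_i*p_{i-1} + p_{i-2}, q_i = a_i*q_{i-1} + q_{i-2} with p_{-2}=0, p_{-1}=1, q_{-2}=1, q_{-1}=0:
  i=0: a_0=2, p_0 = 2*1 + 0 = 2, q_0 = 2*0 + 1 = 1.
  i=1: a_1=9, p_1 = 9*2 + 1 = 19, q_1 = 9*1 + 0 = 9.
  i=2: a_2=7, p_2 = 7*19 + 2 = 135, q_2 = 7*9 + 1 = 64.
  i=3: a_3=1, p_3 = 1*135 + 19 = 154, q_3 = 1*64 + 9 = 73.
  i=4: a_4=3, p_4 = 3*154 + 135 = 597, q_4 = 3*73 + 64 = 283.
  i=5: a_5=11, p_5 = 11*597 + 154 = 6721, q_5 = 11*283 + 73 = 3186.
  i=6: a_6=7, p_6 = 7*6721 + 597 = 47644, q_6 = 7*3186 + 283 = 22585.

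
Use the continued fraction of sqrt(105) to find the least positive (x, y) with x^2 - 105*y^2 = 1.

First expand sqrt(105) as a continued fraction. With x_i = (sqrt(105) + m_i)/d_i and (m_0, d_0) = (0, 1): a_0 = floor(sqrt(105)) = 10, since 10^2 = 100 <= 105 < 121 = 11^2.
Iterate m_{i+1} = d_i*a_i - m_i, d_{i+1} = (105 - m_{i+1}^2)/d_i, a_{i+1} = floor((a_0 + m_{i+1})/d_{i+1}):
  m_1 = 1*10 - 0 = 10, d_1 = (105 - 10^2)/1 = 5/1 = 5, a_1 = floor((10 + 10)/5) = 4.
  m_2 = 5*4 - 10 = 10, d_2 = (105 - 10^2)/5 = 5/5 = 1, a_2 = floor((10 + 10)/1) = 20.
  m_3 = 1*20 - 10 = 10, d_3 = (105 - 10^2)/1 = 5/1 = 5: (m_3, d_3) = (m_1, d_1) = (10, 5), so from here the quotients repeat a_1, a_2; the period length is 2.
So sqrt(105) = [10; (4, 20)] with period length k = 2.
k is even, so the fundamental solution of x^2 - 105y^2 = 1 is (p_{k-1}, q_{k-1}) = (p_1, q_1); compute convergents through index 1.
Convergents (p_i = a_i*p_{i-1} + p_{i-2}, q_i = a_i*q_{i-1} + q_{i-2} with p_{-2}=0, p_{-1}=1, q_{-2}=1, q_{-1}=0):
  i=0: a_0=10, p_0 = 10*1 + 0 = 10, q_0 = 10*0 + 1 = 1.
  i=1: a_1=4, p_1 = 4*10 + 1 = 41, q_1 = 4*1 + 0 = 4.
Check: 41^2 - 105*4^2 = 1681 - 1680 = 1, so (x, y) = (41, 4) solves the equation, and by the theorem it is the least positive solution.

(x, y) = (41, 4)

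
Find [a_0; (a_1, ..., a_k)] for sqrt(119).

Write x_i = (sqrt(119) + m_i)/d_i with (m_0, d_0) = (0, 1). a_0 = floor(sqrt(119)) = 10, since 10^2 = 100 <= 119 < 121 = 11^2.
Iterate m_{i+1} = d_i*a_i - m_i, d_{i+1} = (119 - m_{i+1}^2)/d_i, a_{i+1} = floor((a_0 + m_{i+1})/d_{i+1}):
  m_1 = 1*10 - 0 = 10, d_1 = (119 - 10^2)/1 = 19/1 = 19, a_1 = floor((10 + 10)/19) = 1.
  m_2 = 19*1 - 10 = 9, d_2 = (119 - 9^2)/19 = 38/19 = 2, a_2 = floor((10 + 9)/2) = 9.
  m_3 = 2*9 - 9 = 9, d_3 = (119 - 9^2)/2 = 38/2 = 19, a_3 = floor((10 + 9)/19) = 1.
  m_4 = 19*1 - 9 = 10, d_4 = (119 - 10^2)/19 = 19/19 = 1, a_4 = floor((10 + 10)/1) = 20.
  m_5 = 1*20 - 10 = 10, d_5 = (119 - 10^2)/1 = 19/1 = 19: (m_5, d_5) = (m_1, d_1) = (10, 19), so from here the quotients repeat a_1, ..., a_4; the period length is 4.
Hence the expansion of sqrt(119) is a_0 = 10 followed by the repeating block 1, 9, 1, 20 (period 4).

[10; (1, 9, 1, 20)]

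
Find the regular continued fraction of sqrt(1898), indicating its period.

[43; (1, 1, 3, 3, 1, 1, 86)]

Write x_i = (sqrt(1898) + m_i)/d_i with (m_0, d_0) = (0, 1). a_0 = floor(sqrt(1898)) = 43, since 43^2 = 1849 <= 1898 < 1936 = 44^2.
Iterate m_{i+1} = d_i*a_i - m_i, d_{i+1} = (1898 - m_{i+1}^2)/d_i, a_{i+1} = floor((a_0 + m_{i+1})/d_{i+1}):
  m_1 = 1*43 - 0 = 43, d_1 = (1898 - 43^2)/1 = 49/1 = 49, a_1 = floor((43 + 43)/49) = 1.
  m_2 = 49*1 - 43 = 6, d_2 = (1898 - 6^2)/49 = 1862/49 = 38, a_2 = floor((43 + 6)/38) = 1.
  m_3 = 38*1 - 6 = 32, d_3 = (1898 - 32^2)/38 = 874/38 = 23, a_3 = floor((43 + 32)/23) = 3.
  m_4 = 23*3 - 32 = 37, d_4 = (1898 - 37^2)/23 = 529/23 = 23, a_4 = floor((43 + 37)/23) = 3.
  m_5 = 23*3 - 37 = 32, d_5 = (1898 - 32^2)/23 = 874/23 = 38, a_5 = floor((43 + 32)/38) = 1.
  m_6 = 38*1 - 32 = 6, d_6 = (1898 - 6^2)/38 = 1862/38 = 49, a_6 = floor((43 + 6)/49) = 1.
  m_7 = 49*1 - 6 = 43, d_7 = (1898 - 43^2)/49 = 49/49 = 1, a_7 = floor((43 + 43)/1) = 86.
  m_8 = 1*86 - 43 = 43, d_8 = (1898 - 43^2)/1 = 49/1 = 49: (m_8, d_8) = (m_1, d_1) = (43, 49), so from here the quotients repeat a_1, ..., a_7; the period length is 7.
Hence the expansion of sqrt(1898) is a_0 = 43 followed by the repeating block 1, 1, 3, 3, 1, 1, 86 (period 7).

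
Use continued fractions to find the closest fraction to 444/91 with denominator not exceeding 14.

Expand x = 444/91 as a continued fraction with the Euclidean algorithm:
  444 = 4*91 + 80, so a_0 = 4.
  91 = 1*80 + 11, so a_1 = 1.
  80 = 7*11 + 3, so a_2 = 7.
  11 = 3*3 + 2, so a_3 = 3.
  3 = 1*2 + 1, so a_4 = 1.
  2 = 2*1 + 0, so a_5 = 2.
so x = [4; 1, 7, 3, 1, 2].
Convergents (p_i = a_i*p_{i-1} + p_{i-2}, q_i = a_i*q_{i-1} + q_{i-2} with p_{-2}=0, p_{-1}=1, q_{-2}=1, q_{-1}=0), until the denominator exceeds 14:
  i=0: a_0=4, p_0 = 4*1 + 0 = 4, q_0 = 4*0 + 1 = 1.
  i=1: a_1=1, p_1 = 1*4 + 1 = 5, q_1 = 1*1 + 0 = 1.
  i=2: a_2=7, p_2 = 7*5 + 4 = 39, q_2 = 7*1 + 1 = 8.
  i=3: a_3=3, p_3 = 3*39 + 5 = 122, q_3 = 3*8 + 1 = 25.
q_3 = 25 > 14, so the last convergent with denominator <= 14 is p_2/q_2 = 39/8.
The closest fraction with denominator <= 14 is either p_2/q_2 or the intermediate fraction (k*p_2 + p_1)/(k*q_2 + q_1) with the largest k >= 1 whose denominator stays <= 14; these approach x as k grows, and every other convergent or intermediate fraction in range is farther away.
Largest k: floor((14 - q_1)/q_2) = floor((14 - 1)/8) = 1.
That gives (1*39 + 5)/(1*8 + 1) = 44/9.
Compare the errors: |x - 39/8| = |444*8 - 39*91|/(91*8) = 3/728, and |x - 44/9| = |444*9 - 44*91|/(91*9) = 8/819.
Cross-multiplying, 3*819 = 2457 < 5824 = 8*728, so 3/728 is smaller: the convergent 39/8 is closer to x than 44/9.

39/8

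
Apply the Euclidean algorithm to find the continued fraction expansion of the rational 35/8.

[4; 2, 1, 2]

Run the Euclidean algorithm on 35 and 8; the successive quotients are the partial quotients a_0, a_1, ... (each step inverts the fractional part left over by the previous one):
  35 = 4*8 + 3, so a_0 = 4.
  8 = 2*3 + 2, so a_1 = 2.
  3 = 1*2 + 1, so a_2 = 1.
  2 = 2*1 + 0, so a_3 = 2.
The remainder reaches 0 after 4 divisions, so the expansion has 4 partial quotients, read off in order.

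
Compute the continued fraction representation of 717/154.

[4; 1, 1, 1, 9, 1, 1, 2]

Run the Euclidean algorithm on 717 and 154; the successive quotients are the partial quotients a_0, a_1, ... (each step inverts the fractional part left over by the previous one):
  717 = 4*154 + 101, so a_0 = 4.
  154 = 1*101 + 53, so a_1 = 1.
  101 = 1*53 + 48, so a_2 = 1.
  53 = 1*48 + 5, so a_3 = 1.
  48 = 9*5 + 3, so a_4 = 9.
  5 = 1*3 + 2, so a_5 = 1.
  3 = 1*2 + 1, so a_6 = 1.
  2 = 2*1 + 0, so a_7 = 2.
The remainder reaches 0 after 8 divisions, so the expansion has 8 partial quotients, read off in order.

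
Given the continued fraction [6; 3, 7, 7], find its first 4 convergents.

6/1, 19/3, 139/22, 992/157

Using the convergent recurrence p_i = a_i*p_{i-1} + p_{i-2}, q_i = a_i*q_{i-1} + q_{i-2} with p_{-2}=0, p_{-1}=1, q_{-2}=1, q_{-1}=0:
  i=0: a_0=6, p_0 = 6*1 + 0 = 6, q_0 = 6*0 + 1 = 1.
  i=1: a_1=3, p_1 = 3*6 + 1 = 19, q_1 = 3*1 + 0 = 3.
  i=2: a_2=7, p_2 = 7*19 + 6 = 139, q_2 = 7*3 + 1 = 22.
  i=3: a_3=7, p_3 = 7*139 + 19 = 992, q_3 = 7*22 + 3 = 157.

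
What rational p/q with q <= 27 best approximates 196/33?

Expand x = 196/33 as a continued fraction with the Euclidean algorithm:
  196 = 5*33 + 31, so a_0 = 5.
  33 = 1*31 + 2, so a_1 = 1.
  31 = 15*2 + 1, so a_2 = 15.
  2 = 2*1 + 0, so a_3 = 2.
so x = [5; 1, 15, 2].
Convergents (p_i = a_i*p_{i-1} + p_{i-2}, q_i = a_i*q_{i-1} + q_{i-2} with p_{-2}=0, p_{-1}=1, q_{-2}=1, q_{-1}=0), until the denominator exceeds 27:
  i=0: a_0=5, p_0 = 5*1 + 0 = 5, q_0 = 5*0 + 1 = 1.
  i=1: a_1=1, p_1 = 1*5 + 1 = 6, q_1 = 1*1 + 0 = 1.
  i=2: a_2=15, p_2 = 15*6 + 5 = 95, q_2 = 15*1 + 1 = 16.
  i=3: a_3=2, p_3 = 2*95 + 6 = 196, q_3 = 2*16 + 1 = 33.
q_3 = 33 > 27, so the last convergent with denominator <= 27 is p_2/q_2 = 95/16.
The closest fraction with denominator <= 27 is either p_2/q_2 or the intermediate fraction (k*p_2 + p_1)/(k*q_2 + q_1) with the largest k >= 1 whose denominator stays <= 27; these approach x as k grows, and every other convergent or intermediate fraction in range is farther away.
Largest k: floor((27 - q_1)/q_2) = floor((27 - 1)/16) = 1.
That gives (1*95 + 6)/(1*16 + 1) = 101/17.
Compare the errors: |x - 95/16| = |196*16 - 95*33|/(33*16) = 1/528, and |x - 101/17| = |196*17 - 101*33|/(33*17) = 1/561.
Cross-multiplying, 1*528 = 528 < 561 = 1*561, so 1/561 is smaller: the intermediate fraction 101/17 is closer to x than 95/16.

101/17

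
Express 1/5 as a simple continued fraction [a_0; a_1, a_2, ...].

[0; 5]

Run the Euclidean algorithm on 1 and 5; the successive quotients are the partial quotients a_0, a_1, ... (each step inverts the fractional part left over by the previous one):
  1 = 0*5 + 1, so a_0 = 0.
  5 = 5*1 + 0, so a_1 = 5.
The remainder reaches 0 after 2 divisions, so the expansion has 2 partial quotients, read off in order.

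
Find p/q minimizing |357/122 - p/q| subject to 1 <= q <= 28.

Expand x = 357/122 as a continued fraction with the Euclidean algorithm:
  357 = 2*122 + 113, so a_0 = 2.
  122 = 1*113 + 9, so a_1 = 1.
  113 = 12*9 + 5, so a_2 = 12.
  9 = 1*5 + 4, so a_3 = 1.
  5 = 1*4 + 1, so a_4 = 1.
  4 = 4*1 + 0, so a_5 = 4.
so x = [2; 1, 12, 1, 1, 4].
Convergents (p_i = a_i*p_{i-1} + p_{i-2}, q_i = a_i*q_{i-1} + q_{i-2} with p_{-2}=0, p_{-1}=1, q_{-2}=1, q_{-1}=0), until the denominator exceeds 28:
  i=0: a_0=2, p_0 = 2*1 + 0 = 2, q_0 = 2*0 + 1 = 1.
  i=1: a_1=1, p_1 = 1*2 + 1 = 3, q_1 = 1*1 + 0 = 1.
  i=2: a_2=12, p_2 = 12*3 + 2 = 38, q_2 = 12*1 + 1 = 13.
  i=3: a_3=1, p_3 = 1*38 + 3 = 41, q_3 = 1*13 + 1 = 14.
  i=4: a_4=1, p_4 = 1*41 + 38 = 79, q_4 = 1*14 + 13 = 27.
  i=5: a_5=4, p_5 = 4*79 + 41 = 357, q_5 = 4*27 + 14 = 122.
q_5 = 122 > 28, so the last convergent with denominator <= 28 is p_4/q_4 = 79/27.
The closest fraction with denominator <= 28 is either p_4/q_4 or the intermediate fraction (k*p_4 + p_3)/(k*q_4 + q_3) with the largest k >= 1 whose denominator stays <= 28; these approach x as k grows, and every other convergent or intermediate fraction in range is farther away.
Largest k: floor((28 - q_3)/q_4) = floor((28 - 14)/27) = 0.
Since k = 0, no intermediate fraction beyond p_4/q_4 has denominator <= 28, so the convergent 79/27 is the closest (its error is |357*27 - 79*122|/(122*27) = 1/3294).

79/27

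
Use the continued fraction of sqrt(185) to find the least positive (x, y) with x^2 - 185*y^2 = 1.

First expand sqrt(185) as a continued fraction. With x_i = (sqrt(185) + m_i)/d_i and (m_0, d_0) = (0, 1): a_0 = floor(sqrt(185)) = 13, since 13^2 = 169 <= 185 < 196 = 14^2.
Iterate m_{i+1} = d_i*a_i - m_i, d_{i+1} = (185 - m_{i+1}^2)/d_i, a_{i+1} = floor((a_0 + m_{i+1})/d_{i+1}):
  m_1 = 1*13 - 0 = 13, d_1 = (185 - 13^2)/1 = 16/1 = 16, a_1 = floor((13 + 13)/16) = 1.
  m_2 = 16*1 - 13 = 3, d_2 = (185 - 3^2)/16 = 176/16 = 11, a_2 = floor((13 + 3)/11) = 1.
  m_3 = 11*1 - 3 = 8, d_3 = (185 - 8^2)/11 = 121/11 = 11, a_3 = floor((13 + 8)/11) = 1.
  m_4 = 11*1 - 8 = 3, d_4 = (185 - 3^2)/11 = 176/11 = 16, a_4 = floor((13 + 3)/16) = 1.
  m_5 = 16*1 - 3 = 13, d_5 = (185 - 13^2)/16 = 16/16 = 1, a_5 = floor((13 + 13)/1) = 26.
  m_6 = 1*26 - 13 = 13, d_6 = (185 - 13^2)/1 = 16/1 = 16: (m_6, d_6) = (m_1, d_1) = (13, 16), so from here the quotients repeat a_1, ..., a_5; the period length is 5.
So sqrt(185) = [13; (1, 1, 1, 1, 26)] with period length k = 5.
k is odd, so (p_{k-1}, q_{k-1}) only solves x^2 - 185y^2 = -1 and the fundamental solution of x^2 - 185y^2 = 1 is (p_{2k-1}, q_{2k-1}) = (p_9, q_9); compute convergents through index 9, running through the period twice.
Convergents (p_i = a_i*p_{i-1} + p_{i-2}, q_i = a_i*q_{i-1} + q_{i-2} with p_{-2}=0, p_{-1}=1, q_{-2}=1, q_{-1}=0):
  i=0: a_0=13, p_0 = 13*1 + 0 = 13, q_0 = 13*0 + 1 = 1.
  i=1: a_1=1, p_1 = 1*13 + 1 = 14, q_1 = 1*1 + 0 = 1.
  i=2: a_2=1, p_2 = 1*14 + 13 = 27, q_2 = 1*1 + 1 = 2.
  i=3: a_3=1, p_3 = 1*27 + 14 = 41, q_3 = 1*2 + 1 = 3.
  i=4: a_4=1, p_4 = 1*41 + 27 = 68, q_4 = 1*3 + 2 = 5.
  i=5: a_5=26, p_5 = 26*68 + 41 = 1809, q_5 = 26*5 + 3 = 133.
  i=6: a_6=1, p_6 = 1*1809 + 68 = 1877, q_6 = 1*133 + 5 = 138.
  i=7: a_7=1, p_7 = 1*1877 + 1809 = 3686, q_7 = 1*138 + 133 = 271.
  i=8: a_8=1, p_8 = 1*3686 + 1877 = 5563, q_8 = 1*271 + 138 = 409.
  i=9: a_9=1, p_9 = 1*5563 + 3686 = 9249, q_9 = 1*409 + 271 = 680.
Indeed p_4^2 - 185*q_4^2 = 4624 - 4625 = -1, not +1.
Check: 9249^2 - 185*680^2 = 85544001 - 85544000 = 1, so (x, y) = (9249, 680) solves the equation, and by the theorem it is the least positive solution.

(x, y) = (9249, 680)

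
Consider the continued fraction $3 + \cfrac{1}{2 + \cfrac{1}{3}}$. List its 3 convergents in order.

3/1, 7/2, 24/7

Using the convergent recurrence p_i = a_i*p_{i-1} + p_{i-2}, q_i = a_i*q_{i-1} + q_{i-2} with p_{-2}=0, p_{-1}=1, q_{-2}=1, q_{-1}=0:
  i=0: a_0=3, p_0 = 3*1 + 0 = 3, q_0 = 3*0 + 1 = 1.
  i=1: a_1=2, p_1 = 2*3 + 1 = 7, q_1 = 2*1 + 0 = 2.
  i=2: a_2=3, p_2 = 3*7 + 3 = 24, q_2 = 3*2 + 1 = 7.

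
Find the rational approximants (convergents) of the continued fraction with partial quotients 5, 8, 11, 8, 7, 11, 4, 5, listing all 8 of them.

Using the convergent recurrence p_i = a_i*p_{i-1} + p_{i-2}, q_i = a_i*q_{i-1} + q_{i-2} with p_{-2}=0, p_{-1}=1, q_{-2}=1, q_{-1}=0:
  i=0: a_0=5, p_0 = 5*1 + 0 = 5, q_0 = 5*0 + 1 = 1.
  i=1: a_1=8, p_1 = 8*5 + 1 = 41, q_1 = 8*1 + 0 = 8.
  i=2: a_2=11, p_2 = 11*41 + 5 = 456, q_2 = 11*8 + 1 = 89.
  i=3: a_3=8, p_3 = 8*456 + 41 = 3689, q_3 = 8*89 + 8 = 720.
  i=4: a_4=7, p_4 = 7*3689 + 456 = 26279, q_4 = 7*720 + 89 = 5129.
  i=5: a_5=11, p_5 = 11*26279 + 3689 = 292758, q_5 = 11*5129 + 720 = 57139.
  i=6: a_6=4, p_6 = 4*292758 + 26279 = 1197311, q_6 = 4*57139 + 5129 = 233685.
  i=7: a_7=5, p_7 = 5*1197311 + 292758 = 6279313, q_7 = 5*233685 + 57139 = 1225564.

5/1, 41/8, 456/89, 3689/720, 26279/5129, 292758/57139, 1197311/233685, 6279313/1225564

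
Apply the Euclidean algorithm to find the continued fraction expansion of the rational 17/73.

Run the Euclidean algorithm on 17 and 73; the successive quotients are the partial quotients a_0, a_1, ... (each step inverts the fractional part left over by the previous one):
  17 = 0*73 + 17, so a_0 = 0.
  73 = 4*17 + 5, so a_1 = 4.
  17 = 3*5 + 2, so a_2 = 3.
  5 = 2*2 + 1, so a_3 = 2.
  2 = 2*1 + 0, so a_4 = 2.
The remainder reaches 0 after 5 divisions, so the expansion has 5 partial quotients, read off in order.

[0; 4, 3, 2, 2]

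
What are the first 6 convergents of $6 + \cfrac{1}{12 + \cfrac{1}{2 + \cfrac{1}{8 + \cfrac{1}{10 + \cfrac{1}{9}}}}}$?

6/1, 73/12, 152/25, 1289/212, 13042/2145, 118667/19517

Using the convergent recurrence p_i = a_i*p_{i-1} + p_{i-2}, q_i = a_i*q_{i-1} + q_{i-2} with p_{-2}=0, p_{-1}=1, q_{-2}=1, q_{-1}=0:
  i=0: a_0=6, p_0 = 6*1 + 0 = 6, q_0 = 6*0 + 1 = 1.
  i=1: a_1=12, p_1 = 12*6 + 1 = 73, q_1 = 12*1 + 0 = 12.
  i=2: a_2=2, p_2 = 2*73 + 6 = 152, q_2 = 2*12 + 1 = 25.
  i=3: a_3=8, p_3 = 8*152 + 73 = 1289, q_3 = 8*25 + 12 = 212.
  i=4: a_4=10, p_4 = 10*1289 + 152 = 13042, q_4 = 10*212 + 25 = 2145.
  i=5: a_5=9, p_5 = 9*13042 + 1289 = 118667, q_5 = 9*2145 + 212 = 19517.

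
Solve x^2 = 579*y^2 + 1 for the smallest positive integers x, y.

First expand sqrt(579) as a continued fraction. With x_i = (sqrt(579) + m_i)/d_i and (m_0, d_0) = (0, 1): a_0 = floor(sqrt(579)) = 24, since 24^2 = 576 <= 579 < 625 = 25^2.
Iterate m_{i+1} = d_i*a_i - m_i, d_{i+1} = (579 - m_{i+1}^2)/d_i, a_{i+1} = floor((a_0 + m_{i+1})/d_{i+1}):
  m_1 = 1*24 - 0 = 24, d_1 = (579 - 24^2)/1 = 3/1 = 3, a_1 = floor((24 + 24)/3) = 16.
  m_2 = 3*16 - 24 = 24, d_2 = (579 - 24^2)/3 = 3/3 = 1, a_2 = floor((24 + 24)/1) = 48.
  m_3 = 1*48 - 24 = 24, d_3 = (579 - 24^2)/1 = 3/1 = 3: (m_3, d_3) = (m_1, d_1) = (24, 3), so from here the quotients repeat a_1, a_2; the period length is 2.
So sqrt(579) = [24; (16, 48)] with period length k = 2.
k is even, so the fundamental solution of x^2 - 579y^2 = 1 is (p_{k-1}, q_{k-1}) = (p_1, q_1); compute convergents through index 1.
Convergents (p_i = a_i*p_{i-1} + p_{i-2}, q_i = a_i*q_{i-1} + q_{i-2} with p_{-2}=0, p_{-1}=1, q_{-2}=1, q_{-1}=0):
  i=0: a_0=24, p_0 = 24*1 + 0 = 24, q_0 = 24*0 + 1 = 1.
  i=1: a_1=16, p_1 = 16*24 + 1 = 385, q_1 = 16*1 + 0 = 16.
Check: 385^2 - 579*16^2 = 148225 - 148224 = 1, so (x, y) = (385, 16) solves the equation, and by the theorem it is the least positive solution.

(x, y) = (385, 16)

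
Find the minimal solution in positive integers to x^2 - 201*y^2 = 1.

(x, y) = (515095, 36332)

First expand sqrt(201) as a continued fraction. With x_i = (sqrt(201) + m_i)/d_i and (m_0, d_0) = (0, 1): a_0 = floor(sqrt(201)) = 14, since 14^2 = 196 <= 201 < 225 = 15^2.
Iterate m_{i+1} = d_i*a_i - m_i, d_{i+1} = (201 - m_{i+1}^2)/d_i, a_{i+1} = floor((a_0 + m_{i+1})/d_{i+1}):
  m_1 = 1*14 - 0 = 14, d_1 = (201 - 14^2)/1 = 5/1 = 5, a_1 = floor((14 + 14)/5) = 5.
  m_2 = 5*5 - 14 = 11, d_2 = (201 - 11^2)/5 = 80/5 = 16, a_2 = floor((14 + 11)/16) = 1.
  m_3 = 16*1 - 11 = 5, d_3 = (201 - 5^2)/16 = 176/16 = 11, a_3 = floor((14 + 5)/11) = 1.
  m_4 = 11*1 - 5 = 6, d_4 = (201 - 6^2)/11 = 165/11 = 15, a_4 = floor((14 + 6)/15) = 1.
  m_5 = 15*1 - 6 = 9, d_5 = (201 - 9^2)/15 = 120/15 = 8, a_5 = floor((14 + 9)/8) = 2.
  m_6 = 8*2 - 9 = 7, d_6 = (201 - 7^2)/8 = 152/8 = 19, a_6 = floor((14 + 7)/19) = 1.
  m_7 = 19*1 - 7 = 12, d_7 = (201 - 12^2)/19 = 57/19 = 3, a_7 = floor((14 + 12)/3) = 8.
  m_8 = 3*8 - 12 = 12, d_8 = (201 - 12^2)/3 = 57/3 = 19, a_8 = floor((14 + 12)/19) = 1.
  m_9 = 19*1 - 12 = 7, d_9 = (201 - 7^2)/19 = 152/19 = 8, a_9 = floor((14 + 7)/8) = 2.
  m_10 = 8*2 - 7 = 9, d_10 = (201 - 9^2)/8 = 120/8 = 15, a_10 = floor((14 + 9)/15) = 1.
  m_11 = 15*1 - 9 = 6, d_11 = (201 - 6^2)/15 = 165/15 = 11, a_11 = floor((14 + 6)/11) = 1.
  m_12 = 11*1 - 6 = 5, d_12 = (201 - 5^2)/11 = 176/11 = 16, a_12 = floor((14 + 5)/16) = 1.
  m_13 = 16*1 - 5 = 11, d_13 = (201 - 11^2)/16 = 80/16 = 5, a_13 = floor((14 + 11)/5) = 5.
  m_14 = 5*5 - 11 = 14, d_14 = (201 - 14^2)/5 = 5/5 = 1, a_14 = floor((14 + 14)/1) = 28.
  m_15 = 1*28 - 14 = 14, d_15 = (201 - 14^2)/1 = 5/1 = 5: (m_15, d_15) = (m_1, d_1) = (14, 5), so from here the quotients repeat a_1, ..., a_14; the period length is 14.
So sqrt(201) = [14; (5, 1, 1, 1, 2, 1, 8, 1, 2, 1, 1, 1, 5, 28)] with period length k = 14.
k is even, so the fundamental solution of x^2 - 201y^2 = 1 is (p_{k-1}, q_{k-1}) = (p_13, q_13); compute convergents through index 13.
Convergents (p_i = a_i*p_{i-1} + p_{i-2}, q_i = a_i*q_{i-1} + q_{i-2} with p_{-2}=0, p_{-1}=1, q_{-2}=1, q_{-1}=0):
  i=0: a_0=14, p_0 = 14*1 + 0 = 14, q_0 = 14*0 + 1 = 1.
  i=1: a_1=5, p_1 = 5*14 + 1 = 71, q_1 = 5*1 + 0 = 5.
  i=2: a_2=1, p_2 = 1*71 + 14 = 85, q_2 = 1*5 + 1 = 6.
  i=3: a_3=1, p_3 = 1*85 + 71 = 156, q_3 = 1*6 + 5 = 11.
  i=4: a_4=1, p_4 = 1*156 + 85 = 241, q_4 = 1*11 + 6 = 17.
  i=5: a_5=2, p_5 = 2*241 + 156 = 638, q_5 = 2*17 + 11 = 45.
  i=6: a_6=1, p_6 = 1*638 + 241 = 879, q_6 = 1*45 + 17 = 62.
  i=7: a_7=8, p_7 = 8*879 + 638 = 7670, q_7 = 8*62 + 45 = 541.
  i=8: a_8=1, p_8 = 1*7670 + 879 = 8549, q_8 = 1*541 + 62 = 603.
  i=9: a_9=2, p_9 = 2*8549 + 7670 = 24768, q_9 = 2*603 + 541 = 1747.
  i=10: a_10=1, p_10 = 1*24768 + 8549 = 33317, q_10 = 1*1747 + 603 = 2350.
  i=11: a_11=1, p_11 = 1*33317 + 24768 = 58085, q_11 = 1*2350 + 1747 = 4097.
  i=12: a_12=1, p_12 = 1*58085 + 33317 = 91402, q_12 = 1*4097 + 2350 = 6447.
  i=13: a_13=5, p_13 = 5*91402 + 58085 = 515095, q_13 = 5*6447 + 4097 = 36332.
Check: 515095^2 - 201*36332^2 = 265322859025 - 265322859024 = 1, so (x, y) = (515095, 36332) solves the equation, and by the theorem it is the least positive solution.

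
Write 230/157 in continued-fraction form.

[1; 2, 6, 1, 1, 1, 3]

Run the Euclidean algorithm on 230 and 157; the successive quotients are the partial quotients a_0, a_1, ... (each step inverts the fractional part left over by the previous one):
  230 = 1*157 + 73, so a_0 = 1.
  157 = 2*73 + 11, so a_1 = 2.
  73 = 6*11 + 7, so a_2 = 6.
  11 = 1*7 + 4, so a_3 = 1.
  7 = 1*4 + 3, so a_4 = 1.
  4 = 1*3 + 1, so a_5 = 1.
  3 = 3*1 + 0, so a_6 = 3.
The remainder reaches 0 after 7 divisions, so the expansion has 7 partial quotients, read off in order.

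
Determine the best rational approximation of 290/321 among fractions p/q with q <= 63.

28/31

Expand x = 290/321 as a continued fraction with the Euclidean algorithm:
  290 = 0*321 + 290, so a_0 = 0.
  321 = 1*290 + 31, so a_1 = 1.
  290 = 9*31 + 11, so a_2 = 9.
  31 = 2*11 + 9, so a_3 = 2.
  11 = 1*9 + 2, so a_4 = 1.
  9 = 4*2 + 1, so a_5 = 4.
  2 = 2*1 + 0, so a_6 = 2.
so x = [0; 1, 9, 2, 1, 4, 2].
Convergents (p_i = a_i*p_{i-1} + p_{i-2}, q_i = a_i*q_{i-1} + q_{i-2} with p_{-2}=0, p_{-1}=1, q_{-2}=1, q_{-1}=0), until the denominator exceeds 63:
  i=0: a_0=0, p_0 = 0*1 + 0 = 0, q_0 = 0*0 + 1 = 1.
  i=1: a_1=1, p_1 = 1*0 + 1 = 1, q_1 = 1*1 + 0 = 1.
  i=2: a_2=9, p_2 = 9*1 + 0 = 9, q_2 = 9*1 + 1 = 10.
  i=3: a_3=2, p_3 = 2*9 + 1 = 19, q_3 = 2*10 + 1 = 21.
  i=4: a_4=1, p_4 = 1*19 + 9 = 28, q_4 = 1*21 + 10 = 31.
  i=5: a_5=4, p_5 = 4*28 + 19 = 131, q_5 = 4*31 + 21 = 145.
q_5 = 145 > 63, so the last convergent with denominator <= 63 is p_4/q_4 = 28/31.
The closest fraction with denominator <= 63 is either p_4/q_4 or the intermediate fraction (k*p_4 + p_3)/(k*q_4 + q_3) with the largest k >= 1 whose denominator stays <= 63; these approach x as k grows, and every other convergent or intermediate fraction in range is farther away.
Largest k: floor((63 - q_3)/q_4) = floor((63 - 21)/31) = 1.
That gives (1*28 + 19)/(1*31 + 21) = 47/52.
Compare the errors: |x - 28/31| = |290*31 - 28*321|/(321*31) = 2/9951, and |x - 47/52| = |290*52 - 47*321|/(321*52) = 7/16692.
Cross-multiplying, 2*16692 = 33384 < 69657 = 7*9951, so 2/9951 is smaller: the convergent 28/31 is closer to x than 47/52.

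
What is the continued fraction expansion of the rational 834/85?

Run the Euclidean algorithm on 834 and 85; the successive quotients are the partial quotients a_0, a_1, ... (each step inverts the fractional part left over by the previous one):
  834 = 9*85 + 69, so a_0 = 9.
  85 = 1*69 + 16, so a_1 = 1.
  69 = 4*16 + 5, so a_2 = 4.
  16 = 3*5 + 1, so a_3 = 3.
  5 = 5*1 + 0, so a_4 = 5.
The remainder reaches 0 after 5 divisions, so the expansion has 5 partial quotients, read off in order.

[9; 1, 4, 3, 5]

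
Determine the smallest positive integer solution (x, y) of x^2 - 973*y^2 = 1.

(x, y) = (903223, 28956)

First expand sqrt(973) as a continued fraction. With x_i = (sqrt(973) + m_i)/d_i and (m_0, d_0) = (0, 1): a_0 = floor(sqrt(973)) = 31, since 31^2 = 961 <= 973 < 1024 = 32^2.
Iterate m_{i+1} = d_i*a_i - m_i, d_{i+1} = (973 - m_{i+1}^2)/d_i, a_{i+1} = floor((a_0 + m_{i+1})/d_{i+1}):
  m_1 = 1*31 - 0 = 31, d_1 = (973 - 31^2)/1 = 12/1 = 12, a_1 = floor((31 + 31)/12) = 5.
  m_2 = 12*5 - 31 = 29, d_2 = (973 - 29^2)/12 = 132/12 = 11, a_2 = floor((31 + 29)/11) = 5.
  m_3 = 11*5 - 29 = 26, d_3 = (973 - 26^2)/11 = 297/11 = 27, a_3 = floor((31 + 26)/27) = 2.
  m_4 = 27*2 - 26 = 28, d_4 = (973 - 28^2)/27 = 189/27 = 7, a_4 = floor((31 + 28)/7) = 8.
  m_5 = 7*8 - 28 = 28, d_5 = (973 - 28^2)/7 = 189/7 = 27, a_5 = floor((31 + 28)/27) = 2.
  m_6 = 27*2 - 28 = 26, d_6 = (973 - 26^2)/27 = 297/27 = 11, a_6 = floor((31 + 26)/11) = 5.
  m_7 = 11*5 - 26 = 29, d_7 = (973 - 29^2)/11 = 132/11 = 12, a_7 = floor((31 + 29)/12) = 5.
  m_8 = 12*5 - 29 = 31, d_8 = (973 - 31^2)/12 = 12/12 = 1, a_8 = floor((31 + 31)/1) = 62.
  m_9 = 1*62 - 31 = 31, d_9 = (973 - 31^2)/1 = 12/1 = 12: (m_9, d_9) = (m_1, d_1) = (31, 12), so from here the quotients repeat a_1, ..., a_8; the period length is 8.
So sqrt(973) = [31; (5, 5, 2, 8, 2, 5, 5, 62)] with period length k = 8.
k is even, so the fundamental solution of x^2 - 973y^2 = 1 is (p_{k-1}, q_{k-1}) = (p_7, q_7); compute convergents through index 7.
Convergents (p_i = a_i*p_{i-1} + p_{i-2}, q_i = a_i*q_{i-1} + q_{i-2} with p_{-2}=0, p_{-1}=1, q_{-2}=1, q_{-1}=0):
  i=0: a_0=31, p_0 = 31*1 + 0 = 31, q_0 = 31*0 + 1 = 1.
  i=1: a_1=5, p_1 = 5*31 + 1 = 156, q_1 = 5*1 + 0 = 5.
  i=2: a_2=5, p_2 = 5*156 + 31 = 811, q_2 = 5*5 + 1 = 26.
  i=3: a_3=2, p_3 = 2*811 + 156 = 1778, q_3 = 2*26 + 5 = 57.
  i=4: a_4=8, p_4 = 8*1778 + 811 = 15035, q_4 = 8*57 + 26 = 482.
  i=5: a_5=2, p_5 = 2*15035 + 1778 = 31848, q_5 = 2*482 + 57 = 1021.
  i=6: a_6=5, p_6 = 5*31848 + 15035 = 174275, q_6 = 5*1021 + 482 = 5587.
  i=7: a_7=5, p_7 = 5*174275 + 31848 = 903223, q_7 = 5*5587 + 1021 = 28956.
Check: 903223^2 - 973*28956^2 = 815811787729 - 815811787728 = 1, so (x, y) = (903223, 28956) solves the equation, and by the theorem it is the least positive solution.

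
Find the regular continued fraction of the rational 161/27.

[5; 1, 26]

Run the Euclidean algorithm on 161 and 27; the successive quotients are the partial quotients a_0, a_1, ... (each step inverts the fractional part left over by the previous one):
  161 = 5*27 + 26, so a_0 = 5.
  27 = 1*26 + 1, so a_1 = 1.
  26 = 26*1 + 0, so a_2 = 26.
The remainder reaches 0 after 3 divisions, so the expansion has 3 partial quotients, read off in order.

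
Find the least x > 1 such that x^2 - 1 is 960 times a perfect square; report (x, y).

(x, y) = (31, 1)

First expand sqrt(960) as a continued fraction. With x_i = (sqrt(960) + m_i)/d_i and (m_0, d_0) = (0, 1): a_0 = floor(sqrt(960)) = 30, since 30^2 = 900 <= 960 < 961 = 31^2.
Iterate m_{i+1} = d_i*a_i - m_i, d_{i+1} = (960 - m_{i+1}^2)/d_i, a_{i+1} = floor((a_0 + m_{i+1})/d_{i+1}):
  m_1 = 1*30 - 0 = 30, d_1 = (960 - 30^2)/1 = 60/1 = 60, a_1 = floor((30 + 30)/60) = 1.
  m_2 = 60*1 - 30 = 30, d_2 = (960 - 30^2)/60 = 60/60 = 1, a_2 = floor((30 + 30)/1) = 60.
  m_3 = 1*60 - 30 = 30, d_3 = (960 - 30^2)/1 = 60/1 = 60: (m_3, d_3) = (m_1, d_1) = (30, 60), so from here the quotients repeat a_1, a_2; the period length is 2.
So sqrt(960) = [30; (1, 60)] with period length k = 2.
k is even, so the fundamental solution of x^2 - 960y^2 = 1 is (p_{k-1}, q_{k-1}) = (p_1, q_1); compute convergents through index 1.
Convergents (p_i = a_i*p_{i-1} + p_{i-2}, q_i = a_i*q_{i-1} + q_{i-2} with p_{-2}=0, p_{-1}=1, q_{-2}=1, q_{-1}=0):
  i=0: a_0=30, p_0 = 30*1 + 0 = 30, q_0 = 30*0 + 1 = 1.
  i=1: a_1=1, p_1 = 1*30 + 1 = 31, q_1 = 1*1 + 0 = 1.
Check: 31^2 - 960*1^2 = 961 - 960 = 1, so (x, y) = (31, 1) solves the equation, and by the theorem it is the least positive solution.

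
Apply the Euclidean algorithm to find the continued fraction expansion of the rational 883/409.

Run the Euclidean algorithm on 883 and 409; the successive quotients are the partial quotients a_0, a_1, ... (each step inverts the fractional part left over by the previous one):
  883 = 2*409 + 65, so a_0 = 2.
  409 = 6*65 + 19, so a_1 = 6.
  65 = 3*19 + 8, so a_2 = 3.
  19 = 2*8 + 3, so a_3 = 2.
  8 = 2*3 + 2, so a_4 = 2.
  3 = 1*2 + 1, so a_5 = 1.
  2 = 2*1 + 0, so a_6 = 2.
The remainder reaches 0 after 7 divisions, so the expansion has 7 partial quotients, read off in order.

[2; 6, 3, 2, 2, 1, 2]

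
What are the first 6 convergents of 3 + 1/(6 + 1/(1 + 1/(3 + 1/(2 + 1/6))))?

3/1, 19/6, 22/7, 85/27, 192/61, 1237/393

Using the convergent recurrence p_i = a_i*p_{i-1} + p_{i-2}, q_i = a_i*q_{i-1} + q_{i-2} with p_{-2}=0, p_{-1}=1, q_{-2}=1, q_{-1}=0:
  i=0: a_0=3, p_0 = 3*1 + 0 = 3, q_0 = 3*0 + 1 = 1.
  i=1: a_1=6, p_1 = 6*3 + 1 = 19, q_1 = 6*1 + 0 = 6.
  i=2: a_2=1, p_2 = 1*19 + 3 = 22, q_2 = 1*6 + 1 = 7.
  i=3: a_3=3, p_3 = 3*22 + 19 = 85, q_3 = 3*7 + 6 = 27.
  i=4: a_4=2, p_4 = 2*85 + 22 = 192, q_4 = 2*27 + 7 = 61.
  i=5: a_5=6, p_5 = 6*192 + 85 = 1237, q_5 = 6*61 + 27 = 393.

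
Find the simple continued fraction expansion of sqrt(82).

Write x_i = (sqrt(82) + m_i)/d_i with (m_0, d_0) = (0, 1). a_0 = floor(sqrt(82)) = 9, since 9^2 = 81 <= 82 < 100 = 10^2.
Iterate m_{i+1} = d_i*a_i - m_i, d_{i+1} = (82 - m_{i+1}^2)/d_i, a_{i+1} = floor((a_0 + m_{i+1})/d_{i+1}):
  m_1 = 1*9 - 0 = 9, d_1 = (82 - 9^2)/1 = 1/1 = 1, a_1 = floor((9 + 9)/1) = 18.
  m_2 = 1*18 - 9 = 9, d_2 = (82 - 9^2)/1 = 1/1 = 1: (m_2, d_2) = (m_1, d_1) = (9, 1), so from here the quotient a_1 repeats; the period length is 1.
Hence the expansion of sqrt(82) is a_0 = 9 followed by the repeating block 18 (period 1).

[9; (18)]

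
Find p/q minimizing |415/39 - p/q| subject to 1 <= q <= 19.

149/14

Expand x = 415/39 as a continued fraction with the Euclidean algorithm:
  415 = 10*39 + 25, so a_0 = 10.
  39 = 1*25 + 14, so a_1 = 1.
  25 = 1*14 + 11, so a_2 = 1.
  14 = 1*11 + 3, so a_3 = 1.
  11 = 3*3 + 2, so a_4 = 3.
  3 = 1*2 + 1, so a_5 = 1.
  2 = 2*1 + 0, so a_6 = 2.
so x = [10; 1, 1, 1, 3, 1, 2].
Convergents (p_i = a_i*p_{i-1} + p_{i-2}, q_i = a_i*q_{i-1} + q_{i-2} with p_{-2}=0, p_{-1}=1, q_{-2}=1, q_{-1}=0), until the denominator exceeds 19:
  i=0: a_0=10, p_0 = 10*1 + 0 = 10, q_0 = 10*0 + 1 = 1.
  i=1: a_1=1, p_1 = 1*10 + 1 = 11, q_1 = 1*1 + 0 = 1.
  i=2: a_2=1, p_2 = 1*11 + 10 = 21, q_2 = 1*1 + 1 = 2.
  i=3: a_3=1, p_3 = 1*21 + 11 = 32, q_3 = 1*2 + 1 = 3.
  i=4: a_4=3, p_4 = 3*32 + 21 = 117, q_4 = 3*3 + 2 = 11.
  i=5: a_5=1, p_5 = 1*117 + 32 = 149, q_5 = 1*11 + 3 = 14.
  i=6: a_6=2, p_6 = 2*149 + 117 = 415, q_6 = 2*14 + 11 = 39.
q_6 = 39 > 19, so the last convergent with denominator <= 19 is p_5/q_5 = 149/14.
The closest fraction with denominator <= 19 is either p_5/q_5 or the intermediate fraction (k*p_5 + p_4)/(k*q_5 + q_4) with the largest k >= 1 whose denominator stays <= 19; these approach x as k grows, and every other convergent or intermediate fraction in range is farther away.
Largest k: floor((19 - q_4)/q_5) = floor((19 - 11)/14) = 0.
Since k = 0, no intermediate fraction beyond p_5/q_5 has denominator <= 19, so the convergent 149/14 is the closest (its error is |415*14 - 149*39|/(39*14) = 1/546).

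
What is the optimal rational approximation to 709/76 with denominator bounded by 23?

Expand x = 709/76 as a continued fraction with the Euclidean algorithm:
  709 = 9*76 + 25, so a_0 = 9.
  76 = 3*25 + 1, so a_1 = 3.
  25 = 25*1 + 0, so a_2 = 25.
so x = [9; 3, 25].
Convergents (p_i = a_i*p_{i-1} + p_{i-2}, q_i = a_i*q_{i-1} + q_{i-2} with p_{-2}=0, p_{-1}=1, q_{-2}=1, q_{-1}=0), until the denominator exceeds 23:
  i=0: a_0=9, p_0 = 9*1 + 0 = 9, q_0 = 9*0 + 1 = 1.
  i=1: a_1=3, p_1 = 3*9 + 1 = 28, q_1 = 3*1 + 0 = 3.
  i=2: a_2=25, p_2 = 25*28 + 9 = 709, q_2 = 25*3 + 1 = 76.
q_2 = 76 > 23, so the last convergent with denominator <= 23 is p_1/q_1 = 28/3.
The closest fraction with denominator <= 23 is either p_1/q_1 or the intermediate fraction (k*p_1 + p_0)/(k*q_1 + q_0) with the largest k >= 1 whose denominator stays <= 23; these approach x as k grows, and every other convergent or intermediate fraction in range is farther away.
Largest k: floor((23 - q_0)/q_1) = floor((23 - 1)/3) = 7.
That gives (7*28 + 9)/(7*3 + 1) = 205/22.
Compare the errors: |x - 28/3| = |709*3 - 28*76|/(76*3) = 1/228, and |x - 205/22| = |709*22 - 205*76|/(76*22) = 18/1672.
Cross-multiplying, 1*1672 = 1672 < 4104 = 18*228, so 1/228 is smaller: the convergent 28/3 is closer to x than 205/22.

28/3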